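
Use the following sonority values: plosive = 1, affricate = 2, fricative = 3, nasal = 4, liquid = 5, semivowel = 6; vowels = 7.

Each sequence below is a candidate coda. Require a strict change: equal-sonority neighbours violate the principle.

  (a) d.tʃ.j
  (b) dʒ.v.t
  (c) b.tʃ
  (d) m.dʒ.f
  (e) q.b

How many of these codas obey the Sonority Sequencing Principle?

0

(a) 1-2-6 → violates
(b) 2-3-1 → violates
(c) 1-2 → violates
(d) 4-2-3 → violates
(e) 1-1 → violates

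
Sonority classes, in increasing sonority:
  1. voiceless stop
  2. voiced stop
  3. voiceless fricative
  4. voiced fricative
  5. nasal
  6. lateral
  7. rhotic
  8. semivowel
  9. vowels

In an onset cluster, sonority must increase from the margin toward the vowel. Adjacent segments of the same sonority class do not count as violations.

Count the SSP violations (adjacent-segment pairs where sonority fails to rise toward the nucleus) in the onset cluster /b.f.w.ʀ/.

/b/ — voiced stop, sonority 2.
/f/ — voiceless fricative, sonority 3.
/w/ — semivowel, sonority 8.
/ʀ/ — rhotic, sonority 7.
/b/→/f/: 2→3 (rises) — ok.
/f/→/w/: 3→8 (rises) — ok.
/w/→/ʀ/: 8→7 (does not rise) — violation.

1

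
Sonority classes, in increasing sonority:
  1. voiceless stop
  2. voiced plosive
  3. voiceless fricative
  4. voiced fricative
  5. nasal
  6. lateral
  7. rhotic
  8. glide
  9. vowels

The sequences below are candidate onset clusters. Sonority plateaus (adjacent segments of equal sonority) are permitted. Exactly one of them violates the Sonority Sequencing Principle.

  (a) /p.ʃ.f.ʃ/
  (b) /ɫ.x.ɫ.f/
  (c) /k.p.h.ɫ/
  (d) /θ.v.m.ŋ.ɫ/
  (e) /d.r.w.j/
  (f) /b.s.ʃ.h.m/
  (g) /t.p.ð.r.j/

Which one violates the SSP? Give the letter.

b

(a) 1-3-3-3 → obeys
(b) 6-3-6-3 → violates
(c) 1-1-3-6 → obeys
(d) 3-4-5-5-6 → obeys
(e) 2-7-8-8 → obeys
(f) 2-3-3-3-5 → obeys
(g) 1-1-4-7-8 → obeys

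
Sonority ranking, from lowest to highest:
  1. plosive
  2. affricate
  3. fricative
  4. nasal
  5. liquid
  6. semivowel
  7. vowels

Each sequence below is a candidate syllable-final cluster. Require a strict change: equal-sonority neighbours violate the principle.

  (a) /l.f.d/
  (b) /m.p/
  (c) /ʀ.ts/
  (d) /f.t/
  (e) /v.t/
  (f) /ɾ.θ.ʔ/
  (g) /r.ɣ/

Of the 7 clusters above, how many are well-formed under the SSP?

7

(a) sonority 5-3-1: well-formed.
(b) sonority 4-1: well-formed.
(c) sonority 5-2: well-formed.
(d) sonority 3-1: well-formed.
(e) sonority 3-1: well-formed.
(f) sonority 5-3-1: well-formed.
(g) sonority 5-3: well-formed.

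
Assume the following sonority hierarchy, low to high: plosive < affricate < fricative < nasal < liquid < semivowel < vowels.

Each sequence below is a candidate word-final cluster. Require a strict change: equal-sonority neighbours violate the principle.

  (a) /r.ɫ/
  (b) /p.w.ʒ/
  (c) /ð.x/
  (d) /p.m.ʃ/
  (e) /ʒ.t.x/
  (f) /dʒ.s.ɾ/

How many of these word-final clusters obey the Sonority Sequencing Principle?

(a) 5-5 → violates
(b) 1-6-3 → violates
(c) 3-3 → violates
(d) 1-4-3 → violates
(e) 3-1-3 → violates
(f) 2-3-5 → violates

0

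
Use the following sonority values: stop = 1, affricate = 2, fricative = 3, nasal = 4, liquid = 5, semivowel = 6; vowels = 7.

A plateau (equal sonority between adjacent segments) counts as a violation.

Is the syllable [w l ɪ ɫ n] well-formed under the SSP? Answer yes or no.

no

Onset: /w/ is a semivowel (sonority 6), /l/ is a liquid (sonority 5); then the nucleus /ɪ/ (sonority 7).
Onset profile 6-5-7 — does not strictly rise throughout.
Coda: /ɫ/ is a liquid (sonority 5), /n/ is a nasal (sonority 4).
Coda profile 7-5-4 — falls from the nucleus.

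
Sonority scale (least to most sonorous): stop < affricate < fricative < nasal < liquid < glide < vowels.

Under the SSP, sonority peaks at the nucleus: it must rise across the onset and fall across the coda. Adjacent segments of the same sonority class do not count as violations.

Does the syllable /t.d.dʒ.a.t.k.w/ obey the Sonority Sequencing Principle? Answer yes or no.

Onset: /t/ is a stop (sonority 1), /d/ is a stop (sonority 1), /dʒ/ is an affricate (sonority 2); then the nucleus /a/ (sonority 7).
Onset profile 1-1-2-7 — rises to the nucleus.
Coda: /t/ is a stop (sonority 1), /k/ is a stop (sonority 1), /w/ is a glide (sonority 6).
Coda profile 7-1-1-6 — does not fall throughout.

no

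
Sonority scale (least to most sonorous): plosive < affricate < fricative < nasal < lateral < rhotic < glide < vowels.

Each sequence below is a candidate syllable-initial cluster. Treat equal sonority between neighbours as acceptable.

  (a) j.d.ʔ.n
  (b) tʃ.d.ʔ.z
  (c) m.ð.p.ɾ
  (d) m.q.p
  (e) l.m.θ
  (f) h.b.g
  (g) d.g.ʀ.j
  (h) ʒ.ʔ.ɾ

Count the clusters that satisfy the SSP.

1

(a) sonority 7-1-1-4: ill-formed.
(b) sonority 2-1-1-3: ill-formed.
(c) sonority 4-3-1-6: ill-formed.
(d) sonority 4-1-1: ill-formed.
(e) sonority 5-4-3: ill-formed.
(f) sonority 3-1-1: ill-formed.
(g) sonority 1-1-6-7: well-formed.
(h) sonority 3-1-6: ill-formed.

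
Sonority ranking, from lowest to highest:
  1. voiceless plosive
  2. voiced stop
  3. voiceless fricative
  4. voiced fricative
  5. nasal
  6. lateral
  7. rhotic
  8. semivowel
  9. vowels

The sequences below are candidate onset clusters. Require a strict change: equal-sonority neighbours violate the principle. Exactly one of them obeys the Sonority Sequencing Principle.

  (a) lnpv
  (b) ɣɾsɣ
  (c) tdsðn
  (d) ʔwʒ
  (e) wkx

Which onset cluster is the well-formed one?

(a) 6-5-1-4 → violates
(b) 4-7-3-4 → violates
(c) 1-2-3-4-5 → obeys
(d) 1-8-4 → violates
(e) 8-1-3 → violates

c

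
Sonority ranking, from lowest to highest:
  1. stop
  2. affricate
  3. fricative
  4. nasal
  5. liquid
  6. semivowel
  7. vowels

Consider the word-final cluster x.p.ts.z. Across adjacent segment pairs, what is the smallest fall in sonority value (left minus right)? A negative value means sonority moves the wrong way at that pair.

/x/ is a fricative (sonority 3).
/p/ is a stop (sonority 1).
/ts/ is an affricate (sonority 2).
/z/ is a fricative (sonority 3).
/x/→/p/: change +2.
/p/→/ts/: change -1.
/ts/→/z/: change -1.
Minimum = -1.

-1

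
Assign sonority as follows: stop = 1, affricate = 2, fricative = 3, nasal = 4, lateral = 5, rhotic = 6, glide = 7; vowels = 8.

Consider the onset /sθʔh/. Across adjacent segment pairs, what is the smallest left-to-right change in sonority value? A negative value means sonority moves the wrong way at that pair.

-2

/s/ is a fricative (sonority 3).
/θ/ is a fricative (sonority 3).
/ʔ/ is a stop (sonority 1).
/h/ is a fricative (sonority 3).
/s/→/θ/: change +0.
/θ/→/ʔ/: change -2.
/ʔ/→/h/: change +2.
Minimum = -2.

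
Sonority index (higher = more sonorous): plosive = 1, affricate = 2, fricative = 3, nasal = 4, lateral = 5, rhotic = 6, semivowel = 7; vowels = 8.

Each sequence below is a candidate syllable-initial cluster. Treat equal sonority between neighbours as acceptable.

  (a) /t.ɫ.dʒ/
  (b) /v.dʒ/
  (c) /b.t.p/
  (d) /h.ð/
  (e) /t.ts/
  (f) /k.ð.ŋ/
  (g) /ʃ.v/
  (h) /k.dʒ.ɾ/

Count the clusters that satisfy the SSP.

(a) 1-5-2 → violates
(b) 3-2 → violates
(c) 1-1-1 → obeys
(d) 3-3 → obeys
(e) 1-2 → obeys
(f) 1-3-4 → obeys
(g) 3-3 → obeys
(h) 1-2-6 → obeys

6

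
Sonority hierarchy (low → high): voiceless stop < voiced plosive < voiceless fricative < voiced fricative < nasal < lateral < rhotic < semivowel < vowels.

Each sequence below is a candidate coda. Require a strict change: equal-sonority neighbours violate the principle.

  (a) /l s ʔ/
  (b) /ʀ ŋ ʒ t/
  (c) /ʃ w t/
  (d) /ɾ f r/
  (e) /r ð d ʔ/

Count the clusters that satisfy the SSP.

(a) /l s ʔ/: profile 6-3-1 — obeys.
(b) /ʀ ŋ ʒ t/: profile 7-5-4-1 — obeys.
(c) /ʃ w t/: profile 3-8-1 — violates.
(d) /ɾ f r/: profile 7-3-7 — violates.
(e) /r ð d ʔ/: profile 7-4-2-1 — obeys.

3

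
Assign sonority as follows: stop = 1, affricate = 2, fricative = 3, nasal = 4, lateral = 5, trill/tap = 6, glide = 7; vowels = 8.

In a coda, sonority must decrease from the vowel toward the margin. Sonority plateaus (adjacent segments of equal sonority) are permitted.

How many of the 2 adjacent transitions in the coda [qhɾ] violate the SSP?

/q/ — stop, sonority 1.
/h/ — fricative, sonority 3.
/ɾ/ — trill/tap, sonority 6.
/q/→/h/: 1→3 (does not fall) — violation.
/h/→/ɾ/: 3→6 (does not fall) — violation.

2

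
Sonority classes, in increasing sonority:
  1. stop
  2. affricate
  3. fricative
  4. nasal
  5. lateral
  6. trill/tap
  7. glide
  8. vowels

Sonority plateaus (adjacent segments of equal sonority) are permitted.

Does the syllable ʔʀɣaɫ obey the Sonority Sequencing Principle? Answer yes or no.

Onset: /ʔ/ is a stop (sonority 1), /ʀ/ is a trill/tap (sonority 6), /ɣ/ is a fricative (sonority 3); then the nucleus /a/ (sonority 8).
Onset profile 1-6-3-8 — does not rise throughout.
Coda: /ɫ/ is a lateral (sonority 5).
Coda profile 8-5 — falls from the nucleus.

no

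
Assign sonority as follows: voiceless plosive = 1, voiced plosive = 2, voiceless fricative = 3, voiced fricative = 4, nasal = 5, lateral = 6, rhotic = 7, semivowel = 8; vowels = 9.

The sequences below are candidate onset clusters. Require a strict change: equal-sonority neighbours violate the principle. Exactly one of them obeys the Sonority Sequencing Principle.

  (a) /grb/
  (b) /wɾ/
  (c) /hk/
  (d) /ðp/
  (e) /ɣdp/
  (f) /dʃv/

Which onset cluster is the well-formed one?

f

(a) sonority 2-7-2: ill-formed.
(b) sonority 8-7: ill-formed.
(c) sonority 3-1: ill-formed.
(d) sonority 4-1: ill-formed.
(e) sonority 4-2-1: ill-formed.
(f) sonority 2-3-4: well-formed.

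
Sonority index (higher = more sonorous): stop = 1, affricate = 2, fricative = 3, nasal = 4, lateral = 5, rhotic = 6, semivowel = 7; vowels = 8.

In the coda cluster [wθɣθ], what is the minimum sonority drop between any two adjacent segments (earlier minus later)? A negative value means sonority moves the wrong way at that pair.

0

/w/: semivowel = 7.
/θ/: fricative = 3.
/ɣ/: fricative = 3.
/θ/: fricative = 3.
/w/→/θ/: change +4.
/θ/→/ɣ/: change +0.
/ɣ/→/θ/: change +0.
Minimum = 0.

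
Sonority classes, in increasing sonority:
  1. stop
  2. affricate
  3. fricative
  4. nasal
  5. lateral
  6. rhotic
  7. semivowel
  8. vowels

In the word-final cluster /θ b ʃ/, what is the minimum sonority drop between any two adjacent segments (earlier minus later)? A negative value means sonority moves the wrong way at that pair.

/θ/ — fricative, sonority 3.
/b/ — stop, sonority 1.
/ʃ/ — fricative, sonority 3.
/θ/→/b/: change +2.
/b/→/ʃ/: change -2.
Minimum = -2.

-2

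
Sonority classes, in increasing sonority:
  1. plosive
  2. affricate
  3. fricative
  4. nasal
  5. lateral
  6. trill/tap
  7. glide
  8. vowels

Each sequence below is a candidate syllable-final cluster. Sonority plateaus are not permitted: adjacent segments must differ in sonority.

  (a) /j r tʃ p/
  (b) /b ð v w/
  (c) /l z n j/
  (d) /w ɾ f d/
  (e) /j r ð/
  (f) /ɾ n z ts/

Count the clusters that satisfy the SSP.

4

(a) sonority 7-6-2-1: well-formed.
(b) sonority 1-3-3-7: ill-formed.
(c) sonority 5-3-4-7: ill-formed.
(d) sonority 7-6-3-1: well-formed.
(e) sonority 7-6-3: well-formed.
(f) sonority 6-4-3-2: well-formed.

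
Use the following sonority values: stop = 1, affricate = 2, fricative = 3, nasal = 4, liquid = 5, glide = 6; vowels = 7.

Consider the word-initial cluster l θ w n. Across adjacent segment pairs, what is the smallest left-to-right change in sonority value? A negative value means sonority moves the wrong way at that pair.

/l/: liquid = 5.
/θ/: fricative = 3.
/w/: glide = 6.
/n/: nasal = 4.
/l/→/θ/: change -2.
/θ/→/w/: change +3.
/w/→/n/: change -2.
Minimum = -2.

-2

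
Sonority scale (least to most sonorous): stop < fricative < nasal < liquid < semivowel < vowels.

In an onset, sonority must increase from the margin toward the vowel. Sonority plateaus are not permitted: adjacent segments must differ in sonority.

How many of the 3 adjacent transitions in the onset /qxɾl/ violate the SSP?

/q/ — stop, sonority 1.
/x/ — fricative, sonority 2.
/ɾ/ — liquid, sonority 4.
/l/ — liquid, sonority 4.
/q/→/x/: 1→2 (rises) — ok.
/x/→/ɾ/: 2→4 (rises) — ok.
/ɾ/→/l/: 4→4 (plateau) — violation.

1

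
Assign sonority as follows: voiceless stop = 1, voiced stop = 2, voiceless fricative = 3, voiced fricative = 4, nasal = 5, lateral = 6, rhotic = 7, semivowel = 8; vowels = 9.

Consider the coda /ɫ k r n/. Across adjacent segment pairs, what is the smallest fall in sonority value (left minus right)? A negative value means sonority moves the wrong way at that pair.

-6

/ɫ/ — lateral, sonority 6.
/k/ — voiceless stop, sonority 1.
/r/ — rhotic, sonority 7.
/n/ — nasal, sonority 5.
/ɫ/→/k/: change +5.
/k/→/r/: change -6.
/r/→/n/: change +2.
Minimum = -6.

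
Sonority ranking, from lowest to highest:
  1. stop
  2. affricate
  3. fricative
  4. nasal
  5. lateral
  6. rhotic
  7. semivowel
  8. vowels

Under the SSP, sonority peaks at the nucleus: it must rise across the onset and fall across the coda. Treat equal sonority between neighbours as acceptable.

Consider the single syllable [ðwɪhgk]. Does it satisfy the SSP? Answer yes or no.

yes

Onset: /ð/ is a fricative (sonority 3), /w/ is a semivowel (sonority 7); then the nucleus /ɪ/ (sonority 8).
Onset profile 3-7-8 — rises to the nucleus.
Coda: /h/ is a fricative (sonority 3), /g/ is a stop (sonority 1), /k/ is a stop (sonority 1).
Coda profile 8-3-1-1 — falls from the nucleus.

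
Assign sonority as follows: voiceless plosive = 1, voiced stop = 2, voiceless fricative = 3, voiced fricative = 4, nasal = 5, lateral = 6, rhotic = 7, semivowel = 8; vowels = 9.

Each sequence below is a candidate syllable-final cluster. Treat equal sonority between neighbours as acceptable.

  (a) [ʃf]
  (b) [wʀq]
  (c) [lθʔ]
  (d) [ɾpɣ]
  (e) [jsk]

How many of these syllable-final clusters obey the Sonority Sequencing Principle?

(a) 3-3 → obeys
(b) 8-7-1 → obeys
(c) 6-3-1 → obeys
(d) 7-1-4 → violates
(e) 8-3-1 → obeys

4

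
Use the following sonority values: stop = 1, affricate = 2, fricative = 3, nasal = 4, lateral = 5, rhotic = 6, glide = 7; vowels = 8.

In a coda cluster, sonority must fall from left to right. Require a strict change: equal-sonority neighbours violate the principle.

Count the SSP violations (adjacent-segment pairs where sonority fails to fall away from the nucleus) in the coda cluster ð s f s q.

/ð/ — fricative, sonority 3.
/s/ — fricative, sonority 3.
/f/ — fricative, sonority 3.
/s/ — fricative, sonority 3.
/q/ — stop, sonority 1.
/ð/→/s/: 3→3 (plateau) — violation.
/s/→/f/: 3→3 (plateau) — violation.
/f/→/s/: 3→3 (plateau) — violation.
/s/→/q/: 3→1 (falls) — ok.

3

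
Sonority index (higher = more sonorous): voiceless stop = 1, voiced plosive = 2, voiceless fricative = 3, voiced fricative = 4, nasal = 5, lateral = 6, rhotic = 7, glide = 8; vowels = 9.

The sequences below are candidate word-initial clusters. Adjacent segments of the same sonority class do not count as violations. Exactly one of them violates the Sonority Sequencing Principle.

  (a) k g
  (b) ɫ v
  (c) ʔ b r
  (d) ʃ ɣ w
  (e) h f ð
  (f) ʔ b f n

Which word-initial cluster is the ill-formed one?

b

(a) sonority 1-2: well-formed.
(b) sonority 6-4: ill-formed.
(c) sonority 1-2-7: well-formed.
(d) sonority 3-4-8: well-formed.
(e) sonority 3-3-4: well-formed.
(f) sonority 1-2-3-5: well-formed.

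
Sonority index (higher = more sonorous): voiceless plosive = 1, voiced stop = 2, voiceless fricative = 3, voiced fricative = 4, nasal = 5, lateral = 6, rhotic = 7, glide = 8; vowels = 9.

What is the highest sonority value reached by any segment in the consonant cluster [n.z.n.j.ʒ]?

8

/n/: nasal = 5.
/z/: voiced fricative = 4.
/n/: nasal = 5.
/j/: glide = 8.
/ʒ/: voiced fricative = 4.
The maximum is 8.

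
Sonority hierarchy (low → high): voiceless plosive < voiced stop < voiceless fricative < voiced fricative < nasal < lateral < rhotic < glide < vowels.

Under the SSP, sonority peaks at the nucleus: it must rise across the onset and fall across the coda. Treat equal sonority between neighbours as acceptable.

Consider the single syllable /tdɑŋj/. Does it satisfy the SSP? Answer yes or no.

no

Onset: /t/ is a voiceless plosive (sonority 1), /d/ is a voiced stop (sonority 2); then the nucleus /ɑ/ (sonority 9).
Onset profile 1-2-9 — rises to the nucleus.
Coda: /ŋ/ is a nasal (sonority 5), /j/ is a glide (sonority 8).
Coda profile 9-5-8 — does not fall throughout.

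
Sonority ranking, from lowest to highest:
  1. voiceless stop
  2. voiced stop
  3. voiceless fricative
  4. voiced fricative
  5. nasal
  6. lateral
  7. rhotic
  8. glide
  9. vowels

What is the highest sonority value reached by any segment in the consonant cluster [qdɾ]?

7

/q/ is a voiceless stop (sonority 1).
/d/ is a voiced stop (sonority 2).
/ɾ/ is a rhotic (sonority 7).
The maximum is 7.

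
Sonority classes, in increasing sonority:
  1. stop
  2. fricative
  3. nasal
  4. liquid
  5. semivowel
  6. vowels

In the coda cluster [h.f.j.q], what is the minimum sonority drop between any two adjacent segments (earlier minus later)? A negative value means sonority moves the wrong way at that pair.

-3

/h/ is a fricative (sonority 2).
/f/ is a fricative (sonority 2).
/j/ is a semivowel (sonority 5).
/q/ is a stop (sonority 1).
/h/→/f/: change +0.
/f/→/j/: change -3.
/j/→/q/: change +4.
Minimum = -3.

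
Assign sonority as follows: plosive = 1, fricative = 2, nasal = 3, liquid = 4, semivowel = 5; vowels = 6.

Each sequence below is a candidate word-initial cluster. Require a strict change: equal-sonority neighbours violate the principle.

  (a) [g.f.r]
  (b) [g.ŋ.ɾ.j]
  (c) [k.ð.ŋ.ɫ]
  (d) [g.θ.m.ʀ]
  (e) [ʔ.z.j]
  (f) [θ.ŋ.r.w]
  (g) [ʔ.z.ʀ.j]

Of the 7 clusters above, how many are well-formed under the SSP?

7

(a) 1-2-4 → obeys
(b) 1-3-4-5 → obeys
(c) 1-2-3-4 → obeys
(d) 1-2-3-4 → obeys
(e) 1-2-5 → obeys
(f) 2-3-4-5 → obeys
(g) 1-2-4-5 → obeys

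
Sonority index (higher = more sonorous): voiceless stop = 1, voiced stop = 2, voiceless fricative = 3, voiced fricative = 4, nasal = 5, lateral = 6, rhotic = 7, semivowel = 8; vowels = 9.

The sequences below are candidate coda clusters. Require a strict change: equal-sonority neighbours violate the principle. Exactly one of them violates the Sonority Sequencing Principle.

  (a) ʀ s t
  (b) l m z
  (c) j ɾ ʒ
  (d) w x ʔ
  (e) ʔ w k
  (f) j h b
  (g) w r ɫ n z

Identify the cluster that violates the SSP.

e

(a) ʀ s t: profile 7-3-1 — obeys.
(b) l m z: profile 6-5-4 — obeys.
(c) j ɾ ʒ: profile 8-7-4 — obeys.
(d) w x ʔ: profile 8-3-1 — obeys.
(e) ʔ w k: profile 1-8-1 — violates.
(f) j h b: profile 8-3-2 — obeys.
(g) w r ɫ n z: profile 8-7-6-5-4 — obeys.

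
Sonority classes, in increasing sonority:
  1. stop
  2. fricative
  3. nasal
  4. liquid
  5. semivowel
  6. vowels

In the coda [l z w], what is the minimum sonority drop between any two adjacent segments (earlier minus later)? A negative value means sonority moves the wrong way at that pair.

-3

/l/ — liquid, sonority 4.
/z/ — fricative, sonority 2.
/w/ — semivowel, sonority 5.
/l/→/z/: change +2.
/z/→/w/: change -3.
Minimum = -3.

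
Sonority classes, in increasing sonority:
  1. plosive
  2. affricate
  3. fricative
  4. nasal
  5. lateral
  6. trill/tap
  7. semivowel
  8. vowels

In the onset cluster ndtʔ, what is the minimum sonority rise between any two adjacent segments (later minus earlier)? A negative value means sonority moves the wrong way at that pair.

/n/ — nasal, sonority 4.
/d/ — plosive, sonority 1.
/t/ — plosive, sonority 1.
/ʔ/ — plosive, sonority 1.
/n/→/d/: change -3.
/d/→/t/: change +0.
/t/→/ʔ/: change +0.
Minimum = -3.

-3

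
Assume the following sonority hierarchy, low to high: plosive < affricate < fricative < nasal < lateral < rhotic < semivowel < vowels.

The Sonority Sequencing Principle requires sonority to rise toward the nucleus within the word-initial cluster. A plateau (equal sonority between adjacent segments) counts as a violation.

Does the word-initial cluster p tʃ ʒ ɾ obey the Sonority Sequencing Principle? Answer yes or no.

/p/ — plosive, sonority 1.
/tʃ/ — affricate, sonority 2.
/ʒ/ — fricative, sonority 3.
/ɾ/ — rhotic, sonority 6.
The profile 1-2-3-6 strictly rises, so the word-initial cluster satisfies the SSP.

yes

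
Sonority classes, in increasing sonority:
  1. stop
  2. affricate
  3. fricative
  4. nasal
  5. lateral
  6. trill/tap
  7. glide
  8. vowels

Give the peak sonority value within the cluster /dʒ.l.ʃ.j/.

/dʒ/: affricate = 2.
/l/: lateral = 5.
/ʃ/: fricative = 3.
/j/: glide = 7.
The maximum is 7.

7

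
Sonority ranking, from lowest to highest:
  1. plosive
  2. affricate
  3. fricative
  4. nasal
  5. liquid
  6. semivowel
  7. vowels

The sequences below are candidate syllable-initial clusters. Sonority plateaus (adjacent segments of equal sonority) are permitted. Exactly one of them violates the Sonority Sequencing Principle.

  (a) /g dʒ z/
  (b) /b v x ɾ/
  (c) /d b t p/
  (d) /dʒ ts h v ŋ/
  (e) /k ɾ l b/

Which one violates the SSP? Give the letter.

e

(a) /g dʒ z/: profile 1-2-3 — obeys.
(b) /b v x ɾ/: profile 1-3-3-5 — obeys.
(c) /d b t p/: profile 1-1-1-1 — obeys.
(d) /dʒ ts h v ŋ/: profile 2-2-3-3-4 — obeys.
(e) /k ɾ l b/: profile 1-5-5-1 — violates.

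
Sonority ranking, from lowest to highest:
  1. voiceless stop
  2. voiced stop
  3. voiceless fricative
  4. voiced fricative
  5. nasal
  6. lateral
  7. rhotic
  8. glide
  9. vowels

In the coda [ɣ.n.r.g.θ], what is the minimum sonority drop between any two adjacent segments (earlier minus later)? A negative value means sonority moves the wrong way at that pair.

/ɣ/ is a voiced fricative (sonority 4).
/n/ is a nasal (sonority 5).
/r/ is a rhotic (sonority 7).
/g/ is a voiced stop (sonority 2).
/θ/ is a voiceless fricative (sonority 3).
/ɣ/→/n/: change -1.
/n/→/r/: change -2.
/r/→/g/: change +5.
/g/→/θ/: change -1.
Minimum = -2.

-2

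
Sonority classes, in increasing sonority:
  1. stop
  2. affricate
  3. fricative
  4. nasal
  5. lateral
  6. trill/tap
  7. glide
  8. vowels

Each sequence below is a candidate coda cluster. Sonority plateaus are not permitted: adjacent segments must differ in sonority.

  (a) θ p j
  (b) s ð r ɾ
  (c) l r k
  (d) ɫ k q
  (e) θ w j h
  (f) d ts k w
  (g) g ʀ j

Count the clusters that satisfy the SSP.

0

(a) sonority 3-1-7: ill-formed.
(b) sonority 3-3-6-6: ill-formed.
(c) sonority 5-6-1: ill-formed.
(d) sonority 5-1-1: ill-formed.
(e) sonority 3-7-7-3: ill-formed.
(f) sonority 1-2-1-7: ill-formed.
(g) sonority 1-6-7: ill-formed.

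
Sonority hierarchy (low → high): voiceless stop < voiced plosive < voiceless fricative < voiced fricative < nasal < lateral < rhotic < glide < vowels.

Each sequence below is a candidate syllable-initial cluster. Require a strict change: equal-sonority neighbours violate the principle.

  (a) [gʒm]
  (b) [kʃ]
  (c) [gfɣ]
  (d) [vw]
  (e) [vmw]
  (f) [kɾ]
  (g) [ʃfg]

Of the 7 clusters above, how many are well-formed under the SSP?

6

(a) [gʒm]: profile 2-4-5 — obeys.
(b) [kʃ]: profile 1-3 — obeys.
(c) [gfɣ]: profile 2-3-4 — obeys.
(d) [vw]: profile 4-8 — obeys.
(e) [vmw]: profile 4-5-8 — obeys.
(f) [kɾ]: profile 1-7 — obeys.
(g) [ʃfg]: profile 3-3-2 — violates.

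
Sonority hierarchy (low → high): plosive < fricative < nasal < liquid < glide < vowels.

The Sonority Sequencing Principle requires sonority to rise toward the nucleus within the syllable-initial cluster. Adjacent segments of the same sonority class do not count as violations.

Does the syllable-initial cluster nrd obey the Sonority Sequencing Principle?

no

/n/ — nasal, sonority 3.
/r/ — liquid, sonority 4.
/d/ — plosive, sonority 1.
The profile is 3-4-1. Between /r/ (4) and /d/ (1) sonority does not rise, so the cluster violates the SSP.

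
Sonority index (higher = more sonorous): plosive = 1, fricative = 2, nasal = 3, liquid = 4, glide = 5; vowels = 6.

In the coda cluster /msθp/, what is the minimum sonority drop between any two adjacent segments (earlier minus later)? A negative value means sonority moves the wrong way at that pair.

/m/: nasal = 3.
/s/: fricative = 2.
/θ/: fricative = 2.
/p/: plosive = 1.
/m/→/s/: change +1.
/s/→/θ/: change +0.
/θ/→/p/: change +1.
Minimum = 0.

0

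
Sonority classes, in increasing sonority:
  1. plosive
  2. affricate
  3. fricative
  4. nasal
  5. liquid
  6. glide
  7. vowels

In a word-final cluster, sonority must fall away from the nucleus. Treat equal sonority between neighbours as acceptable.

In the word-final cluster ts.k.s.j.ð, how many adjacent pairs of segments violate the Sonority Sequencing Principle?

2

/ts/ is an affricate (sonority 2).
/k/ is a plosive (sonority 1).
/s/ is a fricative (sonority 3).
/j/ is a glide (sonority 6).
/ð/ is a fricative (sonority 3).
/ts/→/k/: 2→1 (falls) — ok.
/k/→/s/: 1→3 (does not fall) — violation.
/s/→/j/: 3→6 (does not fall) — violation.
/j/→/ð/: 6→3 (falls) — ok.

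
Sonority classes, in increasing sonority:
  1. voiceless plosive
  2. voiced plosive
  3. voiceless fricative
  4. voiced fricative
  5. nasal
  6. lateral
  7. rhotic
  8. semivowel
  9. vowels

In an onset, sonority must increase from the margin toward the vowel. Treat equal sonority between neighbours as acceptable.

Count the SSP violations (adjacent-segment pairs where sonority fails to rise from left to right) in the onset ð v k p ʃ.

/ð/ — voiced fricative, sonority 4.
/v/ — voiced fricative, sonority 4.
/k/ — voiceless plosive, sonority 1.
/p/ — voiceless plosive, sonority 1.
/ʃ/ — voiceless fricative, sonority 3.
/ð/→/v/: 4→4 (plateau, allowed) — ok.
/v/→/k/: 4→1 (does not rise) — violation.
/k/→/p/: 1→1 (plateau, allowed) — ok.
/p/→/ʃ/: 1→3 (rises) — ok.

1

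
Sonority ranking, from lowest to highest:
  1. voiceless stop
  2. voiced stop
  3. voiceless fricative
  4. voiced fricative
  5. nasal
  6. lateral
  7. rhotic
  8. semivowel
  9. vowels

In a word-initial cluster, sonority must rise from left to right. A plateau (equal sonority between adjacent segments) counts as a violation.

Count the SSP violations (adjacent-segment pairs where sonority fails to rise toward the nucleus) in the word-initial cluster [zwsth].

2

/z/ — voiced fricative, sonority 4.
/w/ — semivowel, sonority 8.
/s/ — voiceless fricative, sonority 3.
/t/ — voiceless stop, sonority 1.
/h/ — voiceless fricative, sonority 3.
/z/→/w/: 4→8 (rises) — ok.
/w/→/s/: 8→3 (does not rise) — violation.
/s/→/t/: 3→1 (does not rise) — violation.
/t/→/h/: 1→3 (rises) — ok.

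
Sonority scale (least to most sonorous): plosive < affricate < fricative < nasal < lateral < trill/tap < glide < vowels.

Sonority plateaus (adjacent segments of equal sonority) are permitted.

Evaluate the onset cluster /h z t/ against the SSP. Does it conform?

no

/h/: fricative = 3.
/z/: fricative = 3.
/t/: plosive = 1.
The profile is 3-3-1. Between /z/ (3) and /t/ (1) sonority does not rise, so the cluster violates the SSP.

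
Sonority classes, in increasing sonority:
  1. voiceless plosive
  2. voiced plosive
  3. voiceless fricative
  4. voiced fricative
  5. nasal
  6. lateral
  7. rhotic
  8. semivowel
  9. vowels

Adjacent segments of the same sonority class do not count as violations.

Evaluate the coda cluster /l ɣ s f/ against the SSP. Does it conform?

/l/: lateral = 6.
/ɣ/: voiced fricative = 4.
/s/: voiceless fricative = 3.
/f/: voiceless fricative = 3.
The profile 6-4-3-3 is non-increasing (plateaus allowed), so the coda cluster satisfies the SSP.

yes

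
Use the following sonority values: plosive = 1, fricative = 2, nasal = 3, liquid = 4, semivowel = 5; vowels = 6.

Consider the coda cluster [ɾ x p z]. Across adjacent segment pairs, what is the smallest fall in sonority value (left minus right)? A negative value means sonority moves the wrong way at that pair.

-1

/ɾ/: liquid = 4.
/x/: fricative = 2.
/p/: plosive = 1.
/z/: fricative = 2.
/ɾ/→/x/: change +2.
/x/→/p/: change +1.
/p/→/z/: change -1.
Minimum = -1.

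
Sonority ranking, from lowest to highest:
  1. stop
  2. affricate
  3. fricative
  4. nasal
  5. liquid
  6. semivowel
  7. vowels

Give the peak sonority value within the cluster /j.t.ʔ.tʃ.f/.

6

/j/ is a semivowel (sonority 6).
/t/ is a stop (sonority 1).
/ʔ/ is a stop (sonority 1).
/tʃ/ is an affricate (sonority 2).
/f/ is a fricative (sonority 3).
The maximum is 6.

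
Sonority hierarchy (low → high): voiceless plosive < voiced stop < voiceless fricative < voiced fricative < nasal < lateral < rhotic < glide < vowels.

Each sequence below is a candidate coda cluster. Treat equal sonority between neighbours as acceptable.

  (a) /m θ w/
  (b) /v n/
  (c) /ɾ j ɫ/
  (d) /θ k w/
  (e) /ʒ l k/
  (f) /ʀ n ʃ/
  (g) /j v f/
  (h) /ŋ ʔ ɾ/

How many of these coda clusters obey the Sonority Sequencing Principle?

2

(a) 5-3-8 → violates
(b) 4-5 → violates
(c) 7-8-6 → violates
(d) 3-1-8 → violates
(e) 4-6-1 → violates
(f) 7-5-3 → obeys
(g) 8-4-3 → obeys
(h) 5-1-7 → violates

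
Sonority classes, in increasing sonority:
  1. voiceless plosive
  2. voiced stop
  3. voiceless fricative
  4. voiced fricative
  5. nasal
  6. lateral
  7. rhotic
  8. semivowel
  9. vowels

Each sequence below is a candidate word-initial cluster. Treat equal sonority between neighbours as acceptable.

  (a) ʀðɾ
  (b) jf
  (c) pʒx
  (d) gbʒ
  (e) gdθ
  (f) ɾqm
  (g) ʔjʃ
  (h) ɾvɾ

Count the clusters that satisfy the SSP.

(a) ʀðɾ: profile 7-4-7 — violates.
(b) jf: profile 8-3 — violates.
(c) pʒx: profile 1-4-3 — violates.
(d) gbʒ: profile 2-2-4 — obeys.
(e) gdθ: profile 2-2-3 — obeys.
(f) ɾqm: profile 7-1-5 — violates.
(g) ʔjʃ: profile 1-8-3 — violates.
(h) ɾvɾ: profile 7-4-7 — violates.

2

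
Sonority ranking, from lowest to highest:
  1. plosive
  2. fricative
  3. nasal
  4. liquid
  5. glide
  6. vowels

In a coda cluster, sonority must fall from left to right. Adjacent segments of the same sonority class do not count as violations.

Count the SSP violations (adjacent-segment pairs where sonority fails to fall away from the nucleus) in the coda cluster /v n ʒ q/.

/v/ is a fricative (sonority 2).
/n/ is a nasal (sonority 3).
/ʒ/ is a fricative (sonority 2).
/q/ is a plosive (sonority 1).
/v/→/n/: 2→3 (does not fall) — violation.
/n/→/ʒ/: 3→2 (falls) — ok.
/ʒ/→/q/: 2→1 (falls) — ok.

1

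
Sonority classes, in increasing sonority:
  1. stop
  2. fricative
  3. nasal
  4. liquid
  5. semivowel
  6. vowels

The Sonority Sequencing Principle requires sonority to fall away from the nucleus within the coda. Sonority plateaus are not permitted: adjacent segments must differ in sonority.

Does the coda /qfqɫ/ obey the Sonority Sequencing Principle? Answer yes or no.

/q/ — stop, sonority 1.
/f/ — fricative, sonority 2.
/q/ — stop, sonority 1.
/ɫ/ — liquid, sonority 4.
The profile is 1-2-1-4. Between /q/ (1) and /f/ (2) sonority does not fall, so the cluster violates the SSP.

no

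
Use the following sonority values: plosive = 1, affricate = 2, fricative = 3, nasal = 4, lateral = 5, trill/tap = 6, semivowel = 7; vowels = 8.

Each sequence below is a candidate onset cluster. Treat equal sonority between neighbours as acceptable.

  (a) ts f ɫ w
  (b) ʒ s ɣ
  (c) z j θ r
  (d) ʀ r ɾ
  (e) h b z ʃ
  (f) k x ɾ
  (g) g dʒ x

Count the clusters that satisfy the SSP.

(a) ts f ɫ w: profile 2-3-5-7 — obeys.
(b) ʒ s ɣ: profile 3-3-3 — obeys.
(c) z j θ r: profile 3-7-3-6 — violates.
(d) ʀ r ɾ: profile 6-6-6 — obeys.
(e) h b z ʃ: profile 3-1-3-3 — violates.
(f) k x ɾ: profile 1-3-6 — obeys.
(g) g dʒ x: profile 1-2-3 — obeys.

5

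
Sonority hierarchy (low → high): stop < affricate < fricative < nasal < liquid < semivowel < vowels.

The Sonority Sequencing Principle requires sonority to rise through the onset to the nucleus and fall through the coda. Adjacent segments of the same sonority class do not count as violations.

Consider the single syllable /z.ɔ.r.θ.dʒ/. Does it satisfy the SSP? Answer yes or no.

Onset: /z/ is a fricative (sonority 3); then the nucleus /ɔ/ (sonority 7).
Onset profile 3-7 — rises to the nucleus.
Coda: /r/ is a liquid (sonority 5), /θ/ is a fricative (sonority 3), /dʒ/ is an affricate (sonority 2).
Coda profile 7-5-3-2 — falls from the nucleus.

yes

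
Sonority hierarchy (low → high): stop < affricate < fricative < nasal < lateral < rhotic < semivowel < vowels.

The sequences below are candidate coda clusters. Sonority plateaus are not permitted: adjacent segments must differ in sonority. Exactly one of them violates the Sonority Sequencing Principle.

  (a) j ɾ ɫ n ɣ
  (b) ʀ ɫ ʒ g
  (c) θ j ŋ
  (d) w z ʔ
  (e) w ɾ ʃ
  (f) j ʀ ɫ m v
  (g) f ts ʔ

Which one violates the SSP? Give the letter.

(a) sonority 7-6-5-4-3: well-formed.
(b) sonority 6-5-3-1: well-formed.
(c) sonority 3-7-4: ill-formed.
(d) sonority 7-3-1: well-formed.
(e) sonority 7-6-3: well-formed.
(f) sonority 7-6-5-4-3: well-formed.
(g) sonority 3-2-1: well-formed.

c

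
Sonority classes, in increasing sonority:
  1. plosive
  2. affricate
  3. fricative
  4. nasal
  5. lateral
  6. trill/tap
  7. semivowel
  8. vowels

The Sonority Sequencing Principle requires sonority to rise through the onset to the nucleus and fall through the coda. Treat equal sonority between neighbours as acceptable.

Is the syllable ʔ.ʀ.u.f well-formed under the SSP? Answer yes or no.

Onset: /ʔ/ is a plosive (sonority 1), /ʀ/ is a trill/tap (sonority 6); then the nucleus /u/ (sonority 8).
Onset profile 1-6-8 — rises to the nucleus.
Coda: /f/ is a fricative (sonority 3).
Coda profile 8-3 — falls from the nucleus.

yes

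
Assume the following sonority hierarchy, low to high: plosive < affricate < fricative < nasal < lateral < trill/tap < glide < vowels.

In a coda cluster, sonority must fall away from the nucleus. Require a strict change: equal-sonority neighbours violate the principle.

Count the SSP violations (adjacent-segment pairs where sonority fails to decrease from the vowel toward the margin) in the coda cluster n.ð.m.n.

/n/ — nasal, sonority 4.
/ð/ — fricative, sonority 3.
/m/ — nasal, sonority 4.
/n/ — nasal, sonority 4.
/n/→/ð/: 4→3 (falls) — ok.
/ð/→/m/: 3→4 (does not fall) — violation.
/m/→/n/: 4→4 (plateau) — violation.

2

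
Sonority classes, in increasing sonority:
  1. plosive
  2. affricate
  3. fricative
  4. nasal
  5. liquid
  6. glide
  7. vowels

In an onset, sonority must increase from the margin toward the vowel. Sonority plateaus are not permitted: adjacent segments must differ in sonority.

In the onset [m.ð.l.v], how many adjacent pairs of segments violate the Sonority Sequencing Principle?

/m/ — nasal, sonority 4.
/ð/ — fricative, sonority 3.
/l/ — liquid, sonority 5.
/v/ — fricative, sonority 3.
/m/→/ð/: 4→3 (does not rise) — violation.
/ð/→/l/: 3→5 (rises) — ok.
/l/→/v/: 5→3 (does not rise) — violation.

2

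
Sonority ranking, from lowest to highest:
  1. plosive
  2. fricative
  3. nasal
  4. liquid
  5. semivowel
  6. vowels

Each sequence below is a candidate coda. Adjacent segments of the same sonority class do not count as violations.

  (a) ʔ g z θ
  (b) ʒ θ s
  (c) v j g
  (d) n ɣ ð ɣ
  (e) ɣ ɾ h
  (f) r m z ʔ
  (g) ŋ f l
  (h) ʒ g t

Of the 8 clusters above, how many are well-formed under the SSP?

(a) 1-1-2-2 → violates
(b) 2-2-2 → obeys
(c) 2-5-1 → violates
(d) 3-2-2-2 → obeys
(e) 2-4-2 → violates
(f) 4-3-2-1 → obeys
(g) 3-2-4 → violates
(h) 2-1-1 → obeys

4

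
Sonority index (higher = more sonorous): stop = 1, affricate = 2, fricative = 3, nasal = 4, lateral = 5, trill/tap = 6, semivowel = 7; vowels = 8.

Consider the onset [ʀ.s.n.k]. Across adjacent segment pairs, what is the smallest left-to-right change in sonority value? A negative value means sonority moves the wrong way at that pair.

-3

/ʀ/: trill/tap = 6.
/s/: fricative = 3.
/n/: nasal = 4.
/k/: stop = 1.
/ʀ/→/s/: change -3.
/s/→/n/: change +1.
/n/→/k/: change -3.
Minimum = -3.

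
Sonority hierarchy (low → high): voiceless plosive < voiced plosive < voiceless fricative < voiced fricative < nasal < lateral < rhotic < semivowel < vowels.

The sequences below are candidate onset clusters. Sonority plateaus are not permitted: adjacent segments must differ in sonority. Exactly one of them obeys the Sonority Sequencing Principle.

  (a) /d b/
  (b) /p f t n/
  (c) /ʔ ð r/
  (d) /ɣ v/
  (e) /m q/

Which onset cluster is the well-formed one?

(a) sonority 2-2: ill-formed.
(b) sonority 1-3-1-5: ill-formed.
(c) sonority 1-4-7: well-formed.
(d) sonority 4-4: ill-formed.
(e) sonority 5-1: ill-formed.

c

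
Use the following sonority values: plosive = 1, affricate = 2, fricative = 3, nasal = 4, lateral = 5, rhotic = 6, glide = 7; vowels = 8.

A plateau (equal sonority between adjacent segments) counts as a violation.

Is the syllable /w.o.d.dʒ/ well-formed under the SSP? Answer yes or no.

Onset: /w/ is a glide (sonority 7); then the nucleus /o/ (sonority 8).
Onset profile 7-8 — rises to the nucleus.
Coda: /d/ is a plosive (sonority 1), /dʒ/ is an affricate (sonority 2).
Coda profile 8-1-2 — does not strictly fall throughout.

no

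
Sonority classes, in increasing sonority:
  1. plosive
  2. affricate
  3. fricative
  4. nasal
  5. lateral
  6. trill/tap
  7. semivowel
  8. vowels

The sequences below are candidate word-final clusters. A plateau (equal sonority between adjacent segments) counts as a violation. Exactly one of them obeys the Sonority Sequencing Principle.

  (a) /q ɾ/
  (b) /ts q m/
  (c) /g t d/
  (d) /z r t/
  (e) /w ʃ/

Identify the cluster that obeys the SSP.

e

(a) sonority 1-6: ill-formed.
(b) sonority 2-1-4: ill-formed.
(c) sonority 1-1-1: ill-formed.
(d) sonority 3-6-1: ill-formed.
(e) sonority 7-3: well-formed.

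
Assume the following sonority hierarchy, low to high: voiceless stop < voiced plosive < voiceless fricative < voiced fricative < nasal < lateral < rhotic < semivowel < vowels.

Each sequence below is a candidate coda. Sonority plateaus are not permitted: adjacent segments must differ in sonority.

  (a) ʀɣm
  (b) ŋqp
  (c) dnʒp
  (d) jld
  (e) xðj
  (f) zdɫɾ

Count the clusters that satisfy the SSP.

(a) sonority 7-4-5: ill-formed.
(b) sonority 5-1-1: ill-formed.
(c) sonority 2-5-4-1: ill-formed.
(d) sonority 8-6-2: well-formed.
(e) sonority 3-4-8: ill-formed.
(f) sonority 4-2-6-7: ill-formed.

1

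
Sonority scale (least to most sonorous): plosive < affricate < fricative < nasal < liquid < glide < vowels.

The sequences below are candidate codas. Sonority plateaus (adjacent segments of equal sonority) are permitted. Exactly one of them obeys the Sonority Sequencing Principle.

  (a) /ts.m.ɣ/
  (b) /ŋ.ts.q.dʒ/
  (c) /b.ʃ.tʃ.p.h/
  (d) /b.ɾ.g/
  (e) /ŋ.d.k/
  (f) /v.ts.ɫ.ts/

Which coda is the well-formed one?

e

(a) sonority 2-4-3: ill-formed.
(b) sonority 4-2-1-2: ill-formed.
(c) sonority 1-3-2-1-3: ill-formed.
(d) sonority 1-5-1: ill-formed.
(e) sonority 4-1-1: well-formed.
(f) sonority 3-2-5-2: ill-formed.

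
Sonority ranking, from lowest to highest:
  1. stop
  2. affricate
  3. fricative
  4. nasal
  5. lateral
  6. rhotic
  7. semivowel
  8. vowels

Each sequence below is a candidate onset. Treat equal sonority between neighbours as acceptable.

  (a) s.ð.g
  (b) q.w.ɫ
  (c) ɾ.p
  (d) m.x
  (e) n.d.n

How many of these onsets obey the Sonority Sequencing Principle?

(a) s.ð.g: profile 3-3-1 — violates.
(b) q.w.ɫ: profile 1-7-5 — violates.
(c) ɾ.p: profile 6-1 — violates.
(d) m.x: profile 4-3 — violates.
(e) n.d.n: profile 4-1-4 — violates.

0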